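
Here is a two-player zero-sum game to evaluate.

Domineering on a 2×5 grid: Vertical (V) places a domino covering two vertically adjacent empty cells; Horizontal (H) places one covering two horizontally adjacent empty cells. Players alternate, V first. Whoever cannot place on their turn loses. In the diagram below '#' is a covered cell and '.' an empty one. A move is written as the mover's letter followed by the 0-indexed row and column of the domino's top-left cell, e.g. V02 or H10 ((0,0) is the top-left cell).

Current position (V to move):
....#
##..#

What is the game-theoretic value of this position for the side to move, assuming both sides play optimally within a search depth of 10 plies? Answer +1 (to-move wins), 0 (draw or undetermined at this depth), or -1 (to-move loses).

[....#/##..#] V move#1: V02:+1/..#.#/###.#*, V03:-1/...##/##.##
[..#.#/###.#] H move#2: H00:-1/###.#/###.#*
[###.#/###.#] V move#3: V03:+1/#####/#####*
[#####/#####] end (terminal -1, H#4); searched ....#/##..# to 10

value(....#/##..#, V) = +1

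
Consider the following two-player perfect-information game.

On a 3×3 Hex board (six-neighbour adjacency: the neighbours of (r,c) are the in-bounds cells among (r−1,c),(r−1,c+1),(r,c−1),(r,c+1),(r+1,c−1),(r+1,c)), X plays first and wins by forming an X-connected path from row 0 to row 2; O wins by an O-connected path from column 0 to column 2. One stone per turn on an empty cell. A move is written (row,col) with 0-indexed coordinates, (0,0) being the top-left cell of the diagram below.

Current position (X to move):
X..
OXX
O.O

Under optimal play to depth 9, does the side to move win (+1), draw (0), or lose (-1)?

[X../OXX/O.O] X move#1: (0,1):-1/XX./OXX/O.O, (0,2):-1/X.X/OXX/O.O, (2,1):+1/X../OXX/OXO*
[X../OXX/OXO] O move#2: (0,1):-1/XO./OXX/OXO*, (0,2):-1/X.O/OXX/OXO
[XO./OXX/OXO] X move#3: (0,2):+1/XOX/OXX/OXO*
[XOX/OXX/OXO] end (terminal -1, O#4); searched X../OXX/O.O to 9

value(X../OXX/O.O, X) = +1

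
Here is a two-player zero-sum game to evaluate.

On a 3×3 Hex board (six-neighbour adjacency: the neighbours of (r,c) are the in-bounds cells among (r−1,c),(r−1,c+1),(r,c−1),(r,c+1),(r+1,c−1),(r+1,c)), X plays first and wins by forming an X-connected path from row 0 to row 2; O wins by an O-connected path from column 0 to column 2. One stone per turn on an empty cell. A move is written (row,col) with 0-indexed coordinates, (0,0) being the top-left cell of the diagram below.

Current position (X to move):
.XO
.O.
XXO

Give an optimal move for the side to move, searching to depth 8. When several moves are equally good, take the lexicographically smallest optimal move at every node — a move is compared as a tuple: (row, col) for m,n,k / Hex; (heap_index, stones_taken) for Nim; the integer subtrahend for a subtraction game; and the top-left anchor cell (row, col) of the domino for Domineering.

ply 1, X at .XO/.O./XXO | (0,0)=-1→XXO/.O./XXO; (1,0)=+1→.XO/XO./XXO*; (1,2)=-1→.XO/.OX/XXO
ply 2: .XO/XO./XXO is terminal -1 (O); from .XO/.O./XXO depth 8

X's best at [.XO/.O./XXO]: (1,0)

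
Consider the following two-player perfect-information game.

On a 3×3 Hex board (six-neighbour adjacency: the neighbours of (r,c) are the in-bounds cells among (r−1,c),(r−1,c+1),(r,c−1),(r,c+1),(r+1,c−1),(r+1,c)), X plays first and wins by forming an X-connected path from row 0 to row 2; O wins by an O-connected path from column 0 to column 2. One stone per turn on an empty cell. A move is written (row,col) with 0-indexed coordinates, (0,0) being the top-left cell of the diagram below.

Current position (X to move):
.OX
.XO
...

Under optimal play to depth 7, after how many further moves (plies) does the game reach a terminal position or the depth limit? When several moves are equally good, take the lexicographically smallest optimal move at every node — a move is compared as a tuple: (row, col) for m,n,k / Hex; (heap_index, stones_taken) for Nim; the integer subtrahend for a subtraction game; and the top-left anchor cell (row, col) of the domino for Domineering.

PV length from [.OX/.XO/...]: 3 plies

ply 1, X at .OX/.XO/... | (0,0)=+1→XOX/.XO/...*; (1,0)=+1→.OX/XXO/...; (2,0)=+1→.OX/.XO/X..; (2,1)=+1→.OX/.XO/.X.; (2,2)=+1→.OX/.XO/..X
ply 2, O at XOX/.XO/... | (1,0)=-1→XOX/OXO/...*; (2,0)=-1→XOX/.XO/O..; (2,1)=-1→XOX/.XO/.O.; (2,2)=-1→XOX/.XO/..O
ply 3, X at XOX/OXO/... | (2,0)=+1→XOX/OXO/X..*; (2,1)=+1→XOX/OXO/.X.; (2,2)=+1→XOX/OXO/..X
ply 4: XOX/OXO/X.. is terminal -1 (O); from .OX/.XO/... depth 7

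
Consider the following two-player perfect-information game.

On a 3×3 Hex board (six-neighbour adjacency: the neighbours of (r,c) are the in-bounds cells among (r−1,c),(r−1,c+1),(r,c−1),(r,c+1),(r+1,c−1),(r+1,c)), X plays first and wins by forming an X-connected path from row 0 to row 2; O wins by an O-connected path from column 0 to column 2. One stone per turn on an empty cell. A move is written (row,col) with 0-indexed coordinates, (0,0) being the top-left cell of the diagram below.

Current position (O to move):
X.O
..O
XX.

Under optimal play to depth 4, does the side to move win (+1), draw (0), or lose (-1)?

value(X.O/..O/XX., O) = +1

p1 O@[X.O/..O/XX.]: (0,1)[XOO/..O/XX.]-1 (1,0)[X.O/O.O/XX.]+1* (1,1)[X.O/.OO/XX.]-1 (2,2)[X.O/..O/XXO]-1
p2 X@[X.O/O.O/XX.]: (0,1)[XXO/O.O/XX.]-1* (1,1)[X.O/OXO/XX.]-1 (2,2)[X.O/O.O/XXX]-1
p3 O@[XXO/O.O/XX.]: (1,1)[XXO/OOO/XX.]+1* (2,2)[XXO/O.O/XXO]-1
p4 X@[XXO/OOO/XX.] terminal -1; root [X.O/..O/XX.] d4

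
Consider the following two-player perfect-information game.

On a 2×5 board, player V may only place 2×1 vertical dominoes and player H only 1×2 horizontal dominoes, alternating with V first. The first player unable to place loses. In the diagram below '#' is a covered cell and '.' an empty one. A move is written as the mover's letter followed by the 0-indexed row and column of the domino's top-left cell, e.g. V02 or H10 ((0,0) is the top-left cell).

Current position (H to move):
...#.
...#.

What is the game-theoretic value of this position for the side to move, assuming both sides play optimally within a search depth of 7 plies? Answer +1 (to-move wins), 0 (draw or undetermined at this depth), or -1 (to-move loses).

value(...#./...#., H) = -1

ply 1, H at ...#./...#. | H00=-1→##.#./...#.*; H01=-1→.###./...#.; H10=-1→...#./##.#.; H11=-1→...#./.###.
ply 2, V at ##.#./...#. | V02=+1→####./..##.*; V04=-1→##.##/...##
ply 3, H at ####./..##. | H10=-1→####./####.*
ply 4, V at ####./####. | V04=+1→#####/#####*
ply 5: #####/##### is terminal -1 (H); from ...#./...#. depth 7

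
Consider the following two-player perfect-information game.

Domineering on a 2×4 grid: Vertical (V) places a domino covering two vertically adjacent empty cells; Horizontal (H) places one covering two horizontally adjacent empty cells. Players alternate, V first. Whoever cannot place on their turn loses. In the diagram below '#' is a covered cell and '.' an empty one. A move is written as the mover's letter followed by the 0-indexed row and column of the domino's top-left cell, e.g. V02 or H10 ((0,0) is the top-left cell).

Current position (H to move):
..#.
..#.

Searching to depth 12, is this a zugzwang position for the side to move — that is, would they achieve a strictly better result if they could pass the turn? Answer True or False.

zugzwang(..#./..#., H) = False

[..#./..#.] H move#1: H00:+1/###./..#.*, H10:+1/..#./###.
[###./..#.] V move#2: V03:-1/####/..##*
[####/..##] H move#3: H10:+1/####/####*
[####/####] end (terminal -1, V#4); searched ..#./..#. to 12
if H skipped the turn, V would face:
~ [..#./..#.] V move#1: V00:+1/#.#./#.#.*, V01:+1/.##./.##., V03:-1/..##/..##
~ [#.#./#.#.] end (terminal -1, H#2); searched ..#./..#. to 12
compare (H): move=+1 vs pass=-1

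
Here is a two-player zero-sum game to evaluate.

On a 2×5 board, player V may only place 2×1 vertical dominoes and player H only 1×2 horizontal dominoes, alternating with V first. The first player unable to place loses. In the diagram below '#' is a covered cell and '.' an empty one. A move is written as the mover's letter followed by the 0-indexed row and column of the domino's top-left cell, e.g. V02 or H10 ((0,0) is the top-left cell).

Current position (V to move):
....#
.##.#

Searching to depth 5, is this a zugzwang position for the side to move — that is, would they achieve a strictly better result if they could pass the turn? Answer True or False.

p1 V@[....#/.##.#]: V00[#...#/###.#]-1* V03[...##/.####]-1
p2 H@[#...#/###.#]: H01[###.#/###.#]-1 H02[#.###/###.#]+1*
p3 V@[#.###/###.#] terminal -1; root [....#/.##.#] d5
suppose V passes — search the same position with H to move:
pass> p1 H@[....#/.##.#]: H00[##..#/.##.#]-1* H01[.##.#/.##.#]-1 H02[..###/.##.#]-1
pass> p2 V@[##..#/.##.#]: V03[##.##/.####]+1*
pass> p3 H@[##.##/.####] terminal -1; root [....#/.##.#] d5
for V: play -1, pass +1

zugzwang(....#/.##.#, V) = True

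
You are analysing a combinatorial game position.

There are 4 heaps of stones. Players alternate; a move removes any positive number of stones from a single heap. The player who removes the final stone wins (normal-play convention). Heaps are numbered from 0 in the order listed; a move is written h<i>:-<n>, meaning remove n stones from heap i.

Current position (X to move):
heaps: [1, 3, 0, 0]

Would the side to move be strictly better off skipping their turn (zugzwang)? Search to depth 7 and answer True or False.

zugzwang((1,3,0,0), X) = False

[(1,3,0,0)] X move#1: h0:-1:-1/(0,3,0,0), h1:-1:-1/(1,2,0,0), h1:-2:+1/(1,1,0,0)*, h1:-3:-1/(1,0,0,0)
[(1,1,0,0)] O move#2: h0:-1:-1/(0,1,0,0)*, h1:-1:-1/(1,0,0,0)
[(0,1,0,0)] X move#3: h1:-1:+1/(0,0,0,0)*
[(0,0,0,0)] end (terminal -1, O#4); searched (1,3,0,0) to 7
if X skipped the turn, O would face:
~ [(1,3,0,0)] O move#1: h0:-1:-1/(0,3,0,0), h1:-1:-1/(1,2,0,0), h1:-2:+1/(1,1,0,0)*, h1:-3:-1/(1,0,0,0)
~ [(1,1,0,0)] X move#2: h0:-1:-1/(0,1,0,0)*, h1:-1:-1/(1,0,0,0)
~ [(0,1,0,0)] O move#3: h1:-1:+1/(0,0,0,0)*
~ [(0,0,0,0)] end (terminal -1, X#4); searched (1,3,0,0) to 7
compare (X): move=+1 vs pass=-1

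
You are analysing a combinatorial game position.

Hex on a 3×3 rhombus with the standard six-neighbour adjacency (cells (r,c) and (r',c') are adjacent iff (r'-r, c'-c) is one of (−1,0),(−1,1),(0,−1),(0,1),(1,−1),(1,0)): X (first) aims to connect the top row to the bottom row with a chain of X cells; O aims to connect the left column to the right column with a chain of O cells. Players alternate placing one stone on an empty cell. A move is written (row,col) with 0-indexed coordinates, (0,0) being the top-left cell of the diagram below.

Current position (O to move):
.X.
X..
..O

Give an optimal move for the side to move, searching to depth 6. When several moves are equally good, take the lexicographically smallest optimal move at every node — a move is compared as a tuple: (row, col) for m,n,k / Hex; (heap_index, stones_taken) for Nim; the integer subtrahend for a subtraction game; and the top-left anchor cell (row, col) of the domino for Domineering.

O's best at [.X./X../..O]: (2,0)

[.X./X../..O] O move#1: (0,0):-1/OX./X../..O, (0,2):-1/.XO/X../..O, (1,1):-1/.X./XO./..O, (1,2):-1/.X./X.O/..O, (2,0):+1/.X./X../O.O*, (2,1):-1/.X./X../.OO
[.X./X../O.O] X move#2: (0,0):-1/XX./X../O.O*, (0,2):-1/.XX/X../O.O, (1,1):-1/.X./XX./O.O, (1,2):-1/.X./X.X/O.O, (2,1):-1/.X./X../OXO
[XX./X../O.O] O move#3: (0,2):+1/XXO/X../O.O*, (1,1):+1/XX./XO./O.O, (1,2):+1/XX./X.O/O.O, (2,1):+1/XX./X../OOO
[XXO/X../O.O] X move#4: (1,1):-1/XXO/XX./O.O*, (1,2):-1/XXO/X.X/O.O, (2,1):-1/XXO/X../OXO
[XXO/XX./O.O] O move#5: (1,2):-1/XXO/XXO/O.O, (2,1):+1/XXO/XX./OOO*
[XXO/XX./OOO] end (terminal -1, X#6); searched .X./X../..O to 6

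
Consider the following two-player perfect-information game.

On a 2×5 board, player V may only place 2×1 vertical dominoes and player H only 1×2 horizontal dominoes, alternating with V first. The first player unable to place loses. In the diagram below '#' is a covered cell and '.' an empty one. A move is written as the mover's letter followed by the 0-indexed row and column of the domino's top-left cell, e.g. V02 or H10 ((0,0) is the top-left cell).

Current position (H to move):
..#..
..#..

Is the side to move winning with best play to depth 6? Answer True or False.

[..#../..#..] H move#1: H00:-1/###../..#..*, H03:-1/..###/..#.., H10:-1/..#../###.., H13:-1/..#../..###
[###../..#..] V move#2: V03:+1/####./..##.*, V04:+1/###.#/..#.#
[####./..##.] H move#3: H10:-1/####./####.*
[####./####.] V move#4: V04:+1/#####/#####*
[#####/#####] end (terminal -1, H#5); searched ..#../..#.. to 6

H winning at [..#../..#..]: False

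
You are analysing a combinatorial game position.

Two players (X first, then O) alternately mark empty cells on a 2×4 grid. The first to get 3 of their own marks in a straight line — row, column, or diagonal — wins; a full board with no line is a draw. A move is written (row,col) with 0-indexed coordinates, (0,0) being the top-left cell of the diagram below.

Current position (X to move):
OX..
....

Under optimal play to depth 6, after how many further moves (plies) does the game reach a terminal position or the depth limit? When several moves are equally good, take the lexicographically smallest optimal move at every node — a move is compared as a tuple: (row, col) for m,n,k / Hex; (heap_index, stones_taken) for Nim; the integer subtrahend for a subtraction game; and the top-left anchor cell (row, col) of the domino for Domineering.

PV length from [OX../....]: 6 plies

[OX../....] X move#1: (0,2):+0/OXX./....*, (0,3):+0/OX.X/...., (1,0):+0/OX../X..., (1,1):+0/OX../.X.., (1,2):+0/OX../..X., (1,3):+0/OX../...X
[OXX./....] O move#2: (0,3):+0/OXXO/....*, (1,0):-1/OXX./O..., (1,1):-1/OXX./.O.., (1,2):-1/OXX./..O., (1,3):-1/OXX./...O
[OXXO/....] X move#3: (1,0):+0/OXXO/X...*, (1,1):+0/OXXO/.X.., (1,2):+0/OXXO/..X., (1,3):+0/OXXO/...X
[OXXO/X...] O move#4: (1,1):+0/OXXO/XO..*, (1,2):+0/OXXO/X.O., (1,3):+0/OXXO/X..O
[OXXO/XO..] X move#5: (1,2):+0/OXXO/XOX.*, (1,3):+0/OXXO/XO.X
[OXXO/XOX.] O move#6: (1,3):+0/OXXO/XOXO*
[OXXO/XOXO] end (terminal +0, X#7); searched OX../.... to 6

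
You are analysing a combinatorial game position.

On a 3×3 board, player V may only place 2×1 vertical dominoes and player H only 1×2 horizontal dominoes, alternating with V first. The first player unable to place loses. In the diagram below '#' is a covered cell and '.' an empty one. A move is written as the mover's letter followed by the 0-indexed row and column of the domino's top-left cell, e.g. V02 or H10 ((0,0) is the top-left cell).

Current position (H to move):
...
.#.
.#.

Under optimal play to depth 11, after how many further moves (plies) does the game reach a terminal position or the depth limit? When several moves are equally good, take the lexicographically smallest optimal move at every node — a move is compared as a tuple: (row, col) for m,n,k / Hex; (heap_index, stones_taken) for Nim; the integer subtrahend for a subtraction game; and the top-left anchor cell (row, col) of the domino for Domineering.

ply 1, H at .../.#./.#. | H00=-1→##./.#./.#.*; H01=-1→.##/.#./.#.
ply 2, V at ##./.#./.#. | V02=+1→###/.##/.#.*; V10=+1→##./##./##.; V12=+1→##./.##/.##
ply 3: ###/.##/.#. is terminal -1 (H); from .../.#./.#. depth 11

PV length from [.../.#./.#.]: 2 plies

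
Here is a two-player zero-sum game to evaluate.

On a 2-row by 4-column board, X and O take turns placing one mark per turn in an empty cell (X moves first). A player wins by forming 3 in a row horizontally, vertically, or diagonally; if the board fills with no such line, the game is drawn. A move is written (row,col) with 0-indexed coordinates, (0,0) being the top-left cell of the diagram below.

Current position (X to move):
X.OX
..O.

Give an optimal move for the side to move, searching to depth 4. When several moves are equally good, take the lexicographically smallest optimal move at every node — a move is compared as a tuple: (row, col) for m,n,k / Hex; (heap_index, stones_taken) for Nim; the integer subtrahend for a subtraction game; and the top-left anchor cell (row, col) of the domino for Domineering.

X's best at [X.OX/..O.]: (1,0)

p1 X@[X.OX/..O.]: (0,1)[XXOX/..O.]-1 (1,0)[X.OX/X.O.]+0* (1,1)[X.OX/.XO.]+0 (1,3)[X.OX/..OX]+0
p2 O@[X.OX/X.O.]: (0,1)[XOOX/X.O.]+0* (1,1)[X.OX/XOO.]+0 (1,3)[X.OX/X.OO]+0
p3 X@[XOOX/X.O.]: (1,1)[XOOX/XXO.]+0* (1,3)[XOOX/X.OX]+0
p4 O@[XOOX/XXO.]: (1,3)[XOOX/XXOO]+0*
p5 X@[XOOX/XXOO] terminal +0; root [X.OX/..O.] d4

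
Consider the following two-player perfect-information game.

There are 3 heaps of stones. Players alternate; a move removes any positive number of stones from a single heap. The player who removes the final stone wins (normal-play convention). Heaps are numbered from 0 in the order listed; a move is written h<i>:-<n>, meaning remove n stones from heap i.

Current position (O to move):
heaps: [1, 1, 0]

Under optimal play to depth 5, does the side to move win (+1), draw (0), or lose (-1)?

[(1,1,0)] O move#1: h0:-1:-1/(0,1,0)*, h1:-1:-1/(1,0,0)
[(0,1,0)] X move#2: h1:-1:+1/(0,0,0)*
[(0,0,0)] end (terminal -1, O#3); searched (1,1,0) to 5

value((1,1,0), O) = -1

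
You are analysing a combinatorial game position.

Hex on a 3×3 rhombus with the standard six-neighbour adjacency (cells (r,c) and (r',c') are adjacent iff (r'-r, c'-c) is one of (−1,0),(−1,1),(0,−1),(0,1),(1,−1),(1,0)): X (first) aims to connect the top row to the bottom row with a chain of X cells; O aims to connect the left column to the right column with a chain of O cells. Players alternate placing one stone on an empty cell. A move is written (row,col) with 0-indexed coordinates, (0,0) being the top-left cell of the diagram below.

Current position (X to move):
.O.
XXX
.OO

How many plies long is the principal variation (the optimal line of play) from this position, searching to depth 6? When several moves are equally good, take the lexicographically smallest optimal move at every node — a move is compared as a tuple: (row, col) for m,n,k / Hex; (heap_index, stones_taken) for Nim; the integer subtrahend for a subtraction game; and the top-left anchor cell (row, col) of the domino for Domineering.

PV length from [.O./XXX/.OO]: 3 plies

[.O./XXX/.OO] X move#1: (0,0):-1/XO./XXX/.OO, (0,2):-1/.OX/XXX/.OO, (2,0):+1/.O./XXX/XOO*
[.O./XXX/XOO] O move#2: (0,0):-1/OO./XXX/XOO*, (0,2):-1/.OO/XXX/XOO
[OO./XXX/XOO] X move#3: (0,2):+1/OOX/XXX/XOO*
[OOX/XXX/XOO] end (terminal -1, O#4); searched .O./XXX/.OO to 6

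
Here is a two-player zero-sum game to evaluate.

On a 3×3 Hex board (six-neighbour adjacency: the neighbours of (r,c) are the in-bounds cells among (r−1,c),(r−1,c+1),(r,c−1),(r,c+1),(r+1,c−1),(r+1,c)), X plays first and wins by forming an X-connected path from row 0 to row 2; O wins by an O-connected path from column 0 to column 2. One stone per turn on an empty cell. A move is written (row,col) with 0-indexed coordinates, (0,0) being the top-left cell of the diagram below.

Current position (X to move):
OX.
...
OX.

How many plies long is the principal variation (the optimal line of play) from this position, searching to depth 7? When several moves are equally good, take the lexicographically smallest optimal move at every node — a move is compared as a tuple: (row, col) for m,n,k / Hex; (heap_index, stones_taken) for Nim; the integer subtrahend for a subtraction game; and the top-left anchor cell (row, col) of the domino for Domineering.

PV length from [OX./.../OX.]: 3 plies

[OX./.../OX.] X move#1: (0,2):+1/OXX/.../OX.*, (1,0):-1/OX./X../OX., (1,1):+1/OX./.X./OX., (1,2):+1/OX./..X/OX., (2,2):-1/OX./.../OXX
[OXX/.../OX.] O move#2: (1,0):-1/OXX/O../OX.*, (1,1):-1/OXX/.O./OX., (1,2):-1/OXX/..O/OX., (2,2):-1/OXX/.../OXO
[OXX/O../OX.] X move#3: (1,1):+1/OXX/OX./OX.*, (1,2):+1/OXX/O.X/OX., (2,2):+1/OXX/O../OXX
[OXX/OX./OX.] end (terminal -1, O#4); searched OX./.../OX. to 7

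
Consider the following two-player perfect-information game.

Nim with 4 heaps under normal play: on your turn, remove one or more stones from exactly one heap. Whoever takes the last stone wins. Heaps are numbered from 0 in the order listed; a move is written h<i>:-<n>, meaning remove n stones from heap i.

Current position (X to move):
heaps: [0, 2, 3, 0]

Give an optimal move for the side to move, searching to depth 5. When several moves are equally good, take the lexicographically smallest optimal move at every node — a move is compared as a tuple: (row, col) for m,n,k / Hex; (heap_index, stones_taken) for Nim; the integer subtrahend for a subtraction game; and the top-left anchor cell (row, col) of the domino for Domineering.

X's best at [(0,2,3,0)]: h2:-1

[(0,2,3,0)] X move#1: h1:-1:-1/(0,1,3,0), h1:-2:-1/(0,0,3,0), h2:-1:+1/(0,2,2,0)*, h2:-2:-1/(0,2,1,0), h2:-3:-1/(0,2,0,0)
[(0,2,2,0)] O move#2: h1:-1:-1/(0,1,2,0)*, h1:-2:-1/(0,0,2,0), h2:-1:-1/(0,2,1,0), h2:-2:-1/(0,2,0,0)
[(0,1,2,0)] X move#3: h1:-1:-1/(0,0,2,0), h2:-1:+1/(0,1,1,0)*, h2:-2:-1/(0,1,0,0)
[(0,1,1,0)] O move#4: h1:-1:-1/(0,0,1,0)*, h2:-1:-1/(0,1,0,0)
[(0,0,1,0)] X move#5: h2:-1:+1/(0,0,0,0)*
[(0,0,0,0)] end (terminal -1, O#6); searched (0,2,3,0) to 5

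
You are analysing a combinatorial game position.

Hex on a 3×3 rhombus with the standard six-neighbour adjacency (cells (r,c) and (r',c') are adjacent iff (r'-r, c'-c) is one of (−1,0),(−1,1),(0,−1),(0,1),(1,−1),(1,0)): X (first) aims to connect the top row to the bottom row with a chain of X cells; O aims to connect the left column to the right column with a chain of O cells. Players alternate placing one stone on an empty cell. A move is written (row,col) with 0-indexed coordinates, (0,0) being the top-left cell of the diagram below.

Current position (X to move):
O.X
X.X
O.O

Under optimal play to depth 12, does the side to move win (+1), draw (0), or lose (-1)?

value(O.X/X.X/O.O, X) = +1

[O.X/X.X/O.O] X move#1: (0,1):-1/OXX/X.X/O.O, (1,1):-1/O.X/XXX/O.O, (2,1):+1/O.X/X.X/OXO*
[O.X/X.X/OXO] end (terminal -1, O#2); searched O.X/X.X/O.O to 12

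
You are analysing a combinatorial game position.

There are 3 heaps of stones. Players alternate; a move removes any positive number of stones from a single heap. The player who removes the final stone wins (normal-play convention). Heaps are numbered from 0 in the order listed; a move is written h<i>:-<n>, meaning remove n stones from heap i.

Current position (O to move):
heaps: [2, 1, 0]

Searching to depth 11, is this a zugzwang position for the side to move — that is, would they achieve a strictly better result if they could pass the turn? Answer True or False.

ply 1, O at (2,1,0) | h0:-1=+1→(1,1,0)*; h0:-2=-1→(0,1,0); h1:-1=-1→(2,0,0)
ply 2, X at (1,1,0) | h0:-1=-1→(0,1,0)*; h1:-1=-1→(1,0,0)
ply 3, O at (0,1,0) | h1:-1=+1→(0,0,0)*
ply 4: (0,0,0) is terminal -1 (X); from (2,1,0) depth 11
pass branch (X moves first from the same position):
  | ply 1, X at (2,1,0) | h0:-1=+1→(1,1,0)*; h0:-2=-1→(0,1,0); h1:-1=-1→(2,0,0)
  | ply 2, O at (1,1,0) | h0:-1=-1→(0,1,0)*; h1:-1=-1→(1,0,0)
  | ply 3, X at (0,1,0) | h1:-1=+1→(0,0,0)*
  | ply 4: (0,0,0) is terminal -1 (O); from (2,1,0) depth 11
O moving scores +1; O passing scores -1

zugzwang((2,1,0), O) = False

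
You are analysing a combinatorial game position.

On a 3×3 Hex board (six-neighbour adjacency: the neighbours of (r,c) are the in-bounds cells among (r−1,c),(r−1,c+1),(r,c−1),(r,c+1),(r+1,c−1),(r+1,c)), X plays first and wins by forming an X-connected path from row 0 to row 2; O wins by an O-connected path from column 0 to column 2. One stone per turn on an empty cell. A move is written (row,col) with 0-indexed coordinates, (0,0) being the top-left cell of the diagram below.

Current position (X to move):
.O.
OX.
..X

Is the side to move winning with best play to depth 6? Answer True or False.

X winning at [.O./OX./..X]: True

[.O./OX./..X] X move#1: (0,0):-1/XO./OX./..X, (0,2):+1/.OX/OX./..X*, (1,2):-1/.O./OXX/..X, (2,0):-1/.O./OX./X.X, (2,1):-1/.O./OX./.XX
[.OX/OX./..X] O move#2: (0,0):-1/OOX/OX./..X*, (1,2):-1/.OX/OXO/..X, (2,0):-1/.OX/OX./O.X, (2,1):-1/.OX/OX./.OX
[OOX/OX./..X] X move#3: (1,2):+1/OOX/OXX/..X*, (2,0):+1/OOX/OX./X.X, (2,1):+1/OOX/OX./.XX
[OOX/OXX/..X] end (terminal -1, O#4); searched .O./OX./..X to 6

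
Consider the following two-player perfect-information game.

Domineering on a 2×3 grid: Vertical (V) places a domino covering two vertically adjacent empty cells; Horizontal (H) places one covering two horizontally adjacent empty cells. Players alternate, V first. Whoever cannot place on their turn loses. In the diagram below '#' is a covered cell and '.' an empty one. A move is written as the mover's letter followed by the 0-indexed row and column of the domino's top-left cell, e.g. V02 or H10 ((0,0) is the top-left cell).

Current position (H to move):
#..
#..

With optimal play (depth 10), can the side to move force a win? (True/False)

H winning at [#../#..]: True

[#../#..] H move#1: H01:+1/###/#..*, H11:+1/#../###
[###/#..] end (terminal -1, V#2); searched #../#.. to 10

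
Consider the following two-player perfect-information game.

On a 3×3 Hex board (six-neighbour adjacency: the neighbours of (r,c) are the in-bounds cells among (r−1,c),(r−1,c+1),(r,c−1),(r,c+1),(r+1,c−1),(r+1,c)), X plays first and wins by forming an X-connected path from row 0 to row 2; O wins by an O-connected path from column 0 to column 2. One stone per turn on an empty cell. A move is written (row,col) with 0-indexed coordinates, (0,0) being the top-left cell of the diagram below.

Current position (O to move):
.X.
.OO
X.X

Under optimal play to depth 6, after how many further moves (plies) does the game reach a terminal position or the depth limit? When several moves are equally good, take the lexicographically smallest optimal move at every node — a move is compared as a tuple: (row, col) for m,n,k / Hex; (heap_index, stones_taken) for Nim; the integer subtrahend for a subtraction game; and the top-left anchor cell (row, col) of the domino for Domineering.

[.X./.OO/X.X] O move#1: (0,0):-1/OX./.OO/X.X, (0,2):-1/.XO/.OO/X.X, (1,0):+1/.X./OOO/X.X*, (2,1):-1/.X./.OO/XOX
[.X./OOO/X.X] end (terminal -1, X#2); searched .X./.OO/X.X to 6

PV length from [.X./.OO/X.X]: 1 ply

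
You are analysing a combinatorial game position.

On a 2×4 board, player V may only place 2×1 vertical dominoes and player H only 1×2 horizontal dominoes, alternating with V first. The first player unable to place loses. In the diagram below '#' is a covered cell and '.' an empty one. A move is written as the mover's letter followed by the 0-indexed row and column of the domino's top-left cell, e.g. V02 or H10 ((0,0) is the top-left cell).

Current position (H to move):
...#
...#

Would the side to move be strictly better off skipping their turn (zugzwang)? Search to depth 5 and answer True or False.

zugzwang(...#/...#, H) = False

p1 H@[...#/...#]: H00[##.#/...#]+1* H01[.###/...#]+1 H10[...#/##.#]+1 H11[...#/.###]+1
p2 V@[##.#/...#]: V02[####/..##]-1*
p3 H@[####/..##]: H10[####/####]+1*
p4 V@[####/####] terminal -1; root [...#/...#] d5
pass branch (V moves first from the same position):
  | p1 V@[...#/...#]: V00[#..#/#..#]-1 V01[.#.#/.#.#]+1* V02[..##/..##]-1
  | p2 H@[.#.#/.#.#] terminal -1; root [...#/...#] d5
H moving scores +1; H passing scores -1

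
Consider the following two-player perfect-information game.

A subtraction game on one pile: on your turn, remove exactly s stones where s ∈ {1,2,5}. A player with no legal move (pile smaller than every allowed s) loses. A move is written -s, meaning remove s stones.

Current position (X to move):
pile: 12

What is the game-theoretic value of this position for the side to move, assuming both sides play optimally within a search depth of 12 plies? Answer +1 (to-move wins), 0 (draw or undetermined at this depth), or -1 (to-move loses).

p1 X@[12]: -1[11]-1* -2[10]-1 -5[7]-1
p2 O@[11]: -1[10]-1 -2[9]+1* -5[6]+1
p3 X@[9]: -1[8]-1* -2[7]-1 -5[4]-1
p4 O@[8]: -1[7]-1 -2[6]+1* -5[3]+1
p5 X@[6]: -1[5]-1* -2[4]-1 -5[1]-1
p6 O@[5]: -1[4]-1 -2[3]+1* -5[0]+1
p7 X@[3]: -1[2]-1* -2[1]-1
p8 O@[2]: -1[1]-1 -2[0]+1*
p9 X@[0] terminal -1; root [12] d12

value(12, X) = -1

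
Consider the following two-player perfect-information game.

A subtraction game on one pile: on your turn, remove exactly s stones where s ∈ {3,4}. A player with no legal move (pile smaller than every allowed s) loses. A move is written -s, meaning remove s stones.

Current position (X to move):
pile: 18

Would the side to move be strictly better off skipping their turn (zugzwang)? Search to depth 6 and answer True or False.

zugzwang(18, X) = False

p1 X@[18]: -3[15]+1* -4[14]+1
p2 O@[15]: -3[12]-1* -4[11]-1
p3 X@[12]: -3[9]+1* -4[8]+1
p4 O@[9]: -3[6]-1* -4[5]-1
p5 X@[6]: -3[3]-1 -4[2]+1*
p6 O@[2] terminal -1; root [18] d6
pass branch (O moves first from the same position):
  | p1 O@[18]: -3[15]+1* -4[14]+1
  | p2 X@[15]: -3[12]-1* -4[11]-1
  | p3 O@[12]: -3[9]+1* -4[8]+1
  | p4 X@[9]: -3[6]-1* -4[5]-1
  | p5 O@[6]: -3[3]-1 -4[2]+1*
  | p6 X@[2] terminal -1; root [18] d6
X moving scores +1; X passing scores -1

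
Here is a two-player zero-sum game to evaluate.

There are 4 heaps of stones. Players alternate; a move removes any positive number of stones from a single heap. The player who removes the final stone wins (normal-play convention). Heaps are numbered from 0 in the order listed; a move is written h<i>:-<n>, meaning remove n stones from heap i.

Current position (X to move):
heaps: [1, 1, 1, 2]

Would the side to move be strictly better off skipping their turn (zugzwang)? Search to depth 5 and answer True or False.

zugzwang((1,1,1,2), X) = False

[(1,1,1,2)] X move#1: h0:-1:-1/(0,1,1,2), h1:-1:-1/(1,0,1,2), h2:-1:-1/(1,1,0,2), h3:-1:+1/(1,1,1,1)*, h3:-2:-1/(1,1,1,0)
[(1,1,1,1)] O move#2: h0:-1:-1/(0,1,1,1)*, h1:-1:-1/(1,0,1,1), h2:-1:-1/(1,1,0,1), h3:-1:-1/(1,1,1,0)
[(0,1,1,1)] X move#3: h1:-1:+1/(0,0,1,1)*, h2:-1:+1/(0,1,0,1), h3:-1:+1/(0,1,1,0)
[(0,0,1,1)] O move#4: h2:-1:-1/(0,0,0,1)*, h3:-1:-1/(0,0,1,0)
[(0,0,0,1)] X move#5: h3:-1:+1/(0,0,0,0)*
[(0,0,0,0)] end (terminal -1, O#6); searched (1,1,1,2) to 5
suppose X passes — search the same position with O to move:
pass> [(1,1,1,2)] O move#1: h0:-1:-1/(0,1,1,2), h1:-1:-1/(1,0,1,2), h2:-1:-1/(1,1,0,2), h3:-1:+1/(1,1,1,1)*, h3:-2:-1/(1,1,1,0)
pass> [(1,1,1,1)] X move#2: h0:-1:-1/(0,1,1,1)*, h1:-1:-1/(1,0,1,1), h2:-1:-1/(1,1,0,1), h3:-1:-1/(1,1,1,0)
pass> [(0,1,1,1)] O move#3: h1:-1:+1/(0,0,1,1)*, h2:-1:+1/(0,1,0,1), h3:-1:+1/(0,1,1,0)
pass> [(0,0,1,1)] X move#4: h2:-1:-1/(0,0,0,1)*, h3:-1:-1/(0,0,1,0)
pass> [(0,0,0,1)] O move#5: h3:-1:+1/(0,0,0,0)*
pass> [(0,0,0,0)] end (terminal -1, X#6); searched (1,1,1,2) to 5
for X: play +1, pass -1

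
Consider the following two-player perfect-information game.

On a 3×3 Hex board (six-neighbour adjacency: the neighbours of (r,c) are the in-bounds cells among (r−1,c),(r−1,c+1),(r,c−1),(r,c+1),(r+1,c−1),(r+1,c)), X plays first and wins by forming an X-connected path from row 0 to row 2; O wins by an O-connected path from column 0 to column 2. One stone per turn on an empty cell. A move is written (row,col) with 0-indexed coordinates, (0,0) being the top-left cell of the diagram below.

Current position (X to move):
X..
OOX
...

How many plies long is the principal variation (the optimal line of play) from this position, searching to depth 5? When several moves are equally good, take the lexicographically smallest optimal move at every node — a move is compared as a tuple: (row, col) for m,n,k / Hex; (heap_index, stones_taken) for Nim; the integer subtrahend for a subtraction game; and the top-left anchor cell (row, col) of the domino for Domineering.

ply 1, X at X../OOX/... | (0,1)=-1→XX./OOX/...; (0,2)=+1→X.X/OOX/...*; (2,0)=-1→X../OOX/X..; (2,1)=-1→X../OOX/.X.; (2,2)=-1→X../OOX/..X
ply 2, O at X.X/OOX/... | (0,1)=-1→XOX/OOX/...*; (2,0)=-1→X.X/OOX/O..; (2,1)=-1→X.X/OOX/.O.; (2,2)=-1→X.X/OOX/..O
ply 3, X at XOX/OOX/... | (2,0)=+1→XOX/OOX/X..*; (2,1)=+1→XOX/OOX/.X.; (2,2)=+1→XOX/OOX/..X
ply 4, O at XOX/OOX/X.. | (2,1)=-1→XOX/OOX/XO.*; (2,2)=-1→XOX/OOX/X.O
ply 5, X at XOX/OOX/XO. | (2,2)=+1→XOX/OOX/XOX*
ply 6: XOX/OOX/XOX is terminal -1 (O); from X../OOX/... depth 5

PV length from [X../OOX/...]: 5 plies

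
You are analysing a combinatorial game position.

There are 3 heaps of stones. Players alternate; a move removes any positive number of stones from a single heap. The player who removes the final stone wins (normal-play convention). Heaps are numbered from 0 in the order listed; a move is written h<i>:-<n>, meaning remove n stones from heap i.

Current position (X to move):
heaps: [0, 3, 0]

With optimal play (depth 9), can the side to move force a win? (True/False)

X winning at [(0,3,0)]: True

ply 1, X at (0,3,0) | h1:-1=-1→(0,2,0); h1:-2=-1→(0,1,0); h1:-3=+1→(0,0,0)*
ply 2: (0,0,0) is terminal -1 (O); from (0,3,0) depth 9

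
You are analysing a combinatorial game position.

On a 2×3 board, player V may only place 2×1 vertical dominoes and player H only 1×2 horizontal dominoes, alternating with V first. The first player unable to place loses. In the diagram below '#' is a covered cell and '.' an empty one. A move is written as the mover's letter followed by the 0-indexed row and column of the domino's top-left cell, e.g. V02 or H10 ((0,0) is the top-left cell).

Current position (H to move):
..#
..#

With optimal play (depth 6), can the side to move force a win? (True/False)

[..#/..#] H move#1: H00:+1/###/..#*, H10:+1/..#/###
[###/..#] end (terminal -1, V#2); searched ..#/..# to 6

H winning at [..#/..#]: True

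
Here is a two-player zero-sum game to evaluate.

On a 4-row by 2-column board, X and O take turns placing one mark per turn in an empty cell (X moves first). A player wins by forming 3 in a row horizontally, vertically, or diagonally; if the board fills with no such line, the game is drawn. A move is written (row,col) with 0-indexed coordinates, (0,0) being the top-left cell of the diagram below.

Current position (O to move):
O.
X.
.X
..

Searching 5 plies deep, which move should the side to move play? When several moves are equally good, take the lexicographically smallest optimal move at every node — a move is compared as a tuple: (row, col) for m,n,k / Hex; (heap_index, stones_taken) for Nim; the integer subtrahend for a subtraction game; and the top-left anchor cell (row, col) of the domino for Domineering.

O's best at [O./X./.X/..]: (0,1)

p1 O@[O./X./.X/..]: (0,1)[OO/X./.X/..]+0* (1,1)[O./XO/.X/..]+0 (2,0)[O./X./OX/..]-1 (3,0)[O./X./.X/O.]-1 (3,1)[O./X./.X/.O]+0
p2 X@[OO/X./.X/..]: (1,1)[OO/XX/.X/..]+0* (2,0)[OO/X./XX/..]+0 (3,0)[OO/X./.X/X.]+0 (3,1)[OO/X./.X/.X]+0
p3 O@[OO/XX/.X/..]: (2,0)[OO/XX/OX/..]-1 (3,0)[OO/XX/.X/O.]-1 (3,1)[OO/XX/.X/.O]+0*
p4 X@[OO/XX/.X/.O]: (2,0)[OO/XX/XX/.O]+0* (3,0)[OO/XX/.X/XO]+0
p5 O@[OO/XX/XX/.O]: (3,0)[OO/XX/XX/OO]+0*
p6 X@[OO/XX/XX/OO] terminal +0; root [O./X./.X/..] d5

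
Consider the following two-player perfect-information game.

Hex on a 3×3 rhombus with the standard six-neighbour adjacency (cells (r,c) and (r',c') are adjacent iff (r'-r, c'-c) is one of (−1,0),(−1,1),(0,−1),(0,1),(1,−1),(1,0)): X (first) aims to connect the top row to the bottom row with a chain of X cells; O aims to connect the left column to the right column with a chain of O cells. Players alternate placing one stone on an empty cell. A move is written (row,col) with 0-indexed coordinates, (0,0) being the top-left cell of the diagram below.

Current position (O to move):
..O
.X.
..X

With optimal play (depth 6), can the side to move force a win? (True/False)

[..O/.X./..X] O move#1: (0,0):-1/O.O/.X./..X, (0,1):+1/.OO/.X./..X*, (1,0):-1/..O/OX./..X, (1,2):-1/..O/.XO/..X, (2,0):-1/..O/.X./O.X, (2,1):-1/..O/.X./.OX
[.OO/.X./..X] X move#2: (0,0):-1/XOO/.X./..X*, (1,0):-1/.OO/XX./..X, (1,2):-1/.OO/.XX/..X, (2,0):-1/.OO/.X./X.X, (2,1):-1/.OO/.X./.XX
[XOO/.X./..X] O move#3: (1,0):+1/XOO/OX./..X*, (1,2):-1/XOO/.XO/..X, (2,0):-1/XOO/.X./O.X, (2,1):-1/XOO/.X./.OX
[XOO/OX./..X] end (terminal -1, X#4); searched ..O/.X./..X to 6

O winning at [..O/.X./..X]: True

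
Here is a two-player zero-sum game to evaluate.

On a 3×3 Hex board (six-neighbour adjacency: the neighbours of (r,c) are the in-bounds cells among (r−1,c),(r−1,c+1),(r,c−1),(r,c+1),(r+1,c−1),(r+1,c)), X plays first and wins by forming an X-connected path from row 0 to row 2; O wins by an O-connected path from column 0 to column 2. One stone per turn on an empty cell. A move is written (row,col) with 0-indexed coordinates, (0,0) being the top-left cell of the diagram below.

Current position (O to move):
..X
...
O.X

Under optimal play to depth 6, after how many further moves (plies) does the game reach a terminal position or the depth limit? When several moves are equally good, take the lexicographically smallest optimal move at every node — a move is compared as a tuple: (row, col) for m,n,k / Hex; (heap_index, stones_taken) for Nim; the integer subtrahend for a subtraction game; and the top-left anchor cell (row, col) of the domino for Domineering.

p1 O@[..X/.../O.X]: (0,0)[O.X/.../O.X]-1 (0,1)[.OX/.../O.X]-1 (1,0)[..X/O../O.X]-1 (1,1)[..X/.O./O.X]-1 (1,2)[..X/..O/O.X]+1* (2,1)[..X/.../OOX]-1
p2 X@[..X/..O/O.X]: (0,0)[X.X/..O/O.X]-1* (0,1)[.XX/..O/O.X]-1 (1,0)[..X/X.O/O.X]-1 (1,1)[..X/.XO/O.X]-1 (2,1)[..X/..O/OXX]-1
p3 O@[X.X/..O/O.X]: (0,1)[XOX/..O/O.X]+1* (1,0)[X.X/O.O/O.X]+1 (1,1)[X.X/.OO/O.X]+1 (2,1)[X.X/..O/OOX]+1
p4 X@[XOX/..O/O.X]: (1,0)[XOX/X.O/O.X]-1* (1,1)[XOX/.XO/O.X]-1 (2,1)[XOX/..O/OXX]-1
p5 O@[XOX/X.O/O.X]: (1,1)[XOX/XOO/O.X]+1* (2,1)[XOX/X.O/OOX]+1
p6 X@[XOX/XOO/O.X] terminal -1; root [..X/.../O.X] d6

PV length from [..X/.../O.X]: 5 plies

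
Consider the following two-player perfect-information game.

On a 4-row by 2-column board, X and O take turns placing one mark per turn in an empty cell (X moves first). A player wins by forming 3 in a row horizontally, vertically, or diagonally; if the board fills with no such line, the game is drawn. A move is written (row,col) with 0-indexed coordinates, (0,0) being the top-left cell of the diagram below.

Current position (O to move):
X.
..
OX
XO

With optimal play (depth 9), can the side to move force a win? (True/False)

O winning at [X./../OX/XO]: False

[X./../OX/XO] O move#1: (0,1):+0/XO/../OX/XO*, (1,0):+0/X./O./OX/XO, (1,1):+0/X./.O/OX/XO
[XO/../OX/XO] X move#2: (1,0):+0/XO/X./OX/XO*, (1,1):+0/XO/.X/OX/XO
[XO/X./OX/XO] O move#3: (1,1):+0/XO/XO/OX/XO*
[XO/XO/OX/XO] end (terminal +0, X#4); searched X./../OX/XO to 9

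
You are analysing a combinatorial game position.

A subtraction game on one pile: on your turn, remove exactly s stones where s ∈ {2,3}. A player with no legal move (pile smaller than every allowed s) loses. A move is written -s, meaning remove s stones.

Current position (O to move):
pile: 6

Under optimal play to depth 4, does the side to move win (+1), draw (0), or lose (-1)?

[6] O move#1: -2:-1/4*, -3:-1/3
[4] X move#2: -2:-1/2, -3:+1/1*
[1] end (terminal -1, O#3); searched 6 to 4

value(6, O) = -1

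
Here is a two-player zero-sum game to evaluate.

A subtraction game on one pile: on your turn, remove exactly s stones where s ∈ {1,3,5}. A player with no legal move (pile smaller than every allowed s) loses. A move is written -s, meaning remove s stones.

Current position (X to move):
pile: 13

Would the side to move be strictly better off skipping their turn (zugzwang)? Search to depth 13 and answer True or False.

zugzwang(13, X) = False

ply 1, X at 13 | -1=+1→12*; -3=+1→10; -5=+1→8
ply 2, O at 12 | -1=-1→11*; -3=-1→9; -5=-1→7
ply 3, X at 11 | -1=+1→10*; -3=+1→8; -5=+1→6
ply 4, O at 10 | -1=-1→9*; -3=-1→7; -5=-1→5
ply 5, X at 9 | -1=+1→8*; -3=+1→6; -5=+1→4
ply 6, O at 8 | -1=-1→7*; -3=-1→5; -5=-1→3
ply 7, X at 7 | -1=+1→6*; -3=+1→4; -5=+1→2
ply 8, O at 6 | -1=-1→5*; -3=-1→3; -5=-1→1
ply 9, X at 5 | -1=+1→4*; -3=+1→2; -5=+1→0
ply 10, O at 4 | -1=-1→3*; -3=-1→1
ply 11, X at 3 | -1=+1→2*; -3=+1→0
ply 12, O at 2 | -1=-1→1*
ply 13, X at 1 | -1=+1→0*
ply 14: 0 is terminal -1 (O); from 13 depth 13
pass branch (O moves first from the same position):
  | ply 1, O at 13 | -1=+1→12*; -3=+1→10; -5=+1→8
  | ply 2, X at 12 | -1=-1→11*; -3=-1→9; -5=-1→7
  | ply 3, O at 11 | -1=+1→10*; -3=+1→8; -5=+1→6
  | ply 4, X at 10 | -1=-1→9*; -3=-1→7; -5=-1→5
  | ply 5, O at 9 | -1=+1→8*; -3=+1→6; -5=+1→4
  | ply 6, X at 8 | -1=-1→7*; -3=-1→5; -5=-1→3
  | ply 7, O at 7 | -1=+1→6*; -3=+1→4; -5=+1→2
  | ply 8, X at 6 | -1=-1→5*; -3=-1→3; -5=-1→1
  | ply 9, O at 5 | -1=+1→4*; -3=+1→2; -5=+1→0
  | ply 10, X at 4 | -1=-1→3*; -3=-1→1
  | ply 11, O at 3 | -1=+1→2*; -3=+1→0
  | ply 12, X at 2 | -1=-1→1*
  | ply 13, O at 1 | -1=+1→0*
  | ply 14: 0 is terminal -1 (X); from 13 depth 13
X moving scores +1; X passing scores -1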